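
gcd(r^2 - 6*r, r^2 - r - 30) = r - 6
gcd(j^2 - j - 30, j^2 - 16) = 1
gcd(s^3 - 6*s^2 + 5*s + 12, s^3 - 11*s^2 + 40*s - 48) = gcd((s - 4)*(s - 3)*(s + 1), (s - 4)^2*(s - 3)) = s^2 - 7*s + 12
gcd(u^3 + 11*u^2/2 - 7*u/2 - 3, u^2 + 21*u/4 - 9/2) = u + 6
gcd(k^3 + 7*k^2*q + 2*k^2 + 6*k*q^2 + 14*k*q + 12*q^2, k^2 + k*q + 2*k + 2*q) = k^2 + k*q + 2*k + 2*q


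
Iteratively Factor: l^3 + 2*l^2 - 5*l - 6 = (l + 3)*(l^2 - l - 2) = (l + 1)*(l + 3)*(l - 2)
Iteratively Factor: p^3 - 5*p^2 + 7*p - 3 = (p - 1)*(p^2 - 4*p + 3) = (p - 1)^2*(p - 3)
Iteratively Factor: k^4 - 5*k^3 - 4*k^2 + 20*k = (k - 2)*(k^3 - 3*k^2 - 10*k) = k*(k - 2)*(k^2 - 3*k - 10) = k*(k - 5)*(k - 2)*(k + 2)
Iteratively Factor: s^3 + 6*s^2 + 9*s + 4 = (s + 1)*(s^2 + 5*s + 4) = (s + 1)*(s + 4)*(s + 1)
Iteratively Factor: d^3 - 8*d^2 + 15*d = (d - 5)*(d^2 - 3*d) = (d - 5)*(d - 3)*(d)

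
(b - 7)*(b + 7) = b^2 - 49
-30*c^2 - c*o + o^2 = (-6*c + o)*(5*c + o)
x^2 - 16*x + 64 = (x - 8)^2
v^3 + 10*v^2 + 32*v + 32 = (v + 2)*(v + 4)^2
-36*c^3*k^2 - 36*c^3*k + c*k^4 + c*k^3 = k*(-6*c + k)*(6*c + k)*(c*k + c)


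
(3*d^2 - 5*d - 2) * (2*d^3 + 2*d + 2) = 6*d^5 - 10*d^4 + 2*d^3 - 4*d^2 - 14*d - 4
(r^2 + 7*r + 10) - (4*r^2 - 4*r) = -3*r^2 + 11*r + 10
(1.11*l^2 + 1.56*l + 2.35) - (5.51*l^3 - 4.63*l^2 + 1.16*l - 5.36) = -5.51*l^3 + 5.74*l^2 + 0.4*l + 7.71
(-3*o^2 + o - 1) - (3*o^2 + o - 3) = 2 - 6*o^2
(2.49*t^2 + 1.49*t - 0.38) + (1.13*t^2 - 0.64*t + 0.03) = 3.62*t^2 + 0.85*t - 0.35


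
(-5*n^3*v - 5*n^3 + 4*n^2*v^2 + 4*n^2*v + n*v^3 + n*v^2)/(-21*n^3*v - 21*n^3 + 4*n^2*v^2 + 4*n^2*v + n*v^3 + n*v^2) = (-5*n^2 + 4*n*v + v^2)/(-21*n^2 + 4*n*v + v^2)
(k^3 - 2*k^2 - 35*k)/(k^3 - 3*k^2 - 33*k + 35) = k/(k - 1)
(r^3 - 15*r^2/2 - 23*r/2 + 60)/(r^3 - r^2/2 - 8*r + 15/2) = (r - 8)/(r - 1)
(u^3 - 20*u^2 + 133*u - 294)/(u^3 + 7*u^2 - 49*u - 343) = (u^2 - 13*u + 42)/(u^2 + 14*u + 49)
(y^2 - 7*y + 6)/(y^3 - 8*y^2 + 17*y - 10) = (y - 6)/(y^2 - 7*y + 10)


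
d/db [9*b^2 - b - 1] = 18*b - 1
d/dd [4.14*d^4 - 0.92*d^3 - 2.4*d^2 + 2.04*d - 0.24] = 16.56*d^3 - 2.76*d^2 - 4.8*d + 2.04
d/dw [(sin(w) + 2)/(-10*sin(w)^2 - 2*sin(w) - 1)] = (10*sin(w)^2 + 40*sin(w) + 3)*cos(w)/(10*sin(w)^2 + 2*sin(w) + 1)^2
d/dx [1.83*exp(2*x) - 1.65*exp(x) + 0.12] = (3.66*exp(x) - 1.65)*exp(x)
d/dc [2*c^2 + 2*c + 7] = 4*c + 2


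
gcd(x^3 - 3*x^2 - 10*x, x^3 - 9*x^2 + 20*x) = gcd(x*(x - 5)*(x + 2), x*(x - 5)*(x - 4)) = x^2 - 5*x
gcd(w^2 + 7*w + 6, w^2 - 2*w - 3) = w + 1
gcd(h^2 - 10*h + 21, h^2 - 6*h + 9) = h - 3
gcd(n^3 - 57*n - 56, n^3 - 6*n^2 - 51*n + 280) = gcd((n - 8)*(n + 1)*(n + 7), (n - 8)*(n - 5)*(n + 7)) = n^2 - n - 56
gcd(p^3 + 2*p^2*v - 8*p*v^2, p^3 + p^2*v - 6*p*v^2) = p^2 - 2*p*v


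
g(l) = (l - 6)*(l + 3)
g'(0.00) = -3.00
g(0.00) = -18.00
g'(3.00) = 3.00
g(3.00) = -18.00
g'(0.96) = -1.08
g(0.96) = -19.96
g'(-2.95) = -8.90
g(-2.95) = -0.45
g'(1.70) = 0.40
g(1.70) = -20.21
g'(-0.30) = -3.60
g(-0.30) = -17.01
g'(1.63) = 0.26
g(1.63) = -20.23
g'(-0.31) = -3.62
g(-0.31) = -16.97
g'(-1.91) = -6.82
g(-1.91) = -8.62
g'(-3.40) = -9.80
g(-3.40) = 3.76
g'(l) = 2*l - 3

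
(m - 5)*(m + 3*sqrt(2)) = m^2 - 5*m + 3*sqrt(2)*m - 15*sqrt(2)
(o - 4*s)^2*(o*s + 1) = o^3*s - 8*o^2*s^2 + o^2 + 16*o*s^3 - 8*o*s + 16*s^2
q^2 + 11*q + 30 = (q + 5)*(q + 6)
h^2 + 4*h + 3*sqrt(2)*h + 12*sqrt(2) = (h + 4)*(h + 3*sqrt(2))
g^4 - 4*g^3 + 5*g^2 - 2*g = g*(g - 2)*(g - 1)^2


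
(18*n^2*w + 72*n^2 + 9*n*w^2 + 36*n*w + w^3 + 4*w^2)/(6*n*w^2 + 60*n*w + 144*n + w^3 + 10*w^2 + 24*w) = (3*n + w)/(w + 6)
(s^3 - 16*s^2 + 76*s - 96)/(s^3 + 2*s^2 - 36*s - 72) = (s^2 - 10*s + 16)/(s^2 + 8*s + 12)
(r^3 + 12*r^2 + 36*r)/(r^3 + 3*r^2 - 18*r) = (r + 6)/(r - 3)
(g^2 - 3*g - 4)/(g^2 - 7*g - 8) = (g - 4)/(g - 8)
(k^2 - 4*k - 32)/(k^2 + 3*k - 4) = (k - 8)/(k - 1)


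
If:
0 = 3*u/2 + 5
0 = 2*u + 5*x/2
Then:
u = -10/3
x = 8/3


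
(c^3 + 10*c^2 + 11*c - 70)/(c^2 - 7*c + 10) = (c^2 + 12*c + 35)/(c - 5)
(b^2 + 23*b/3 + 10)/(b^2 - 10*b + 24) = (b^2 + 23*b/3 + 10)/(b^2 - 10*b + 24)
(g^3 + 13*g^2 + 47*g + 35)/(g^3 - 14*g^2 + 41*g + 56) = (g^2 + 12*g + 35)/(g^2 - 15*g + 56)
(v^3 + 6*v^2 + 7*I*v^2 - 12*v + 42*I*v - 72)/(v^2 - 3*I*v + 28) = (v^2 + 3*v*(2 + I) + 18*I)/(v - 7*I)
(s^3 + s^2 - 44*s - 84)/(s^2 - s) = (s^3 + s^2 - 44*s - 84)/(s*(s - 1))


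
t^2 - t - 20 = (t - 5)*(t + 4)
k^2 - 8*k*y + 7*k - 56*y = (k + 7)*(k - 8*y)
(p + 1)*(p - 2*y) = p^2 - 2*p*y + p - 2*y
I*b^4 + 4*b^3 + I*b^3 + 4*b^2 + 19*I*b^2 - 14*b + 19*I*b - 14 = (b - 7*I)*(b + I)*(b + 2*I)*(I*b + I)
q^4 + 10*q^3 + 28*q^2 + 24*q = q*(q + 2)^2*(q + 6)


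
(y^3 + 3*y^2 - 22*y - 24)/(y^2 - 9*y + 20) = (y^2 + 7*y + 6)/(y - 5)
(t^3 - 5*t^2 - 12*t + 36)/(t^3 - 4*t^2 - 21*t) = (t^2 - 8*t + 12)/(t*(t - 7))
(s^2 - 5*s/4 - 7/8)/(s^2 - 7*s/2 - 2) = (s - 7/4)/(s - 4)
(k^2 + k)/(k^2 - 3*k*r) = (k + 1)/(k - 3*r)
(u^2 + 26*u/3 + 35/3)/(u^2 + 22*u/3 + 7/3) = (3*u + 5)/(3*u + 1)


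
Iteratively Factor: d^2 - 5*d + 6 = (d - 3)*(d - 2)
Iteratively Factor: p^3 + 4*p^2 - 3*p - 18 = (p - 2)*(p^2 + 6*p + 9) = (p - 2)*(p + 3)*(p + 3)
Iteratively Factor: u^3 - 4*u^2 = (u - 4)*(u^2) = u*(u - 4)*(u)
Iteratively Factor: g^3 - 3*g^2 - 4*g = (g - 4)*(g^2 + g) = (g - 4)*(g + 1)*(g)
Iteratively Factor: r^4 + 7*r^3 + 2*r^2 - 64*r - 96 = (r + 4)*(r^3 + 3*r^2 - 10*r - 24) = (r - 3)*(r + 4)*(r^2 + 6*r + 8) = (r - 3)*(r + 2)*(r + 4)*(r + 4)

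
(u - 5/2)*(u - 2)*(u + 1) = u^3 - 7*u^2/2 + u/2 + 5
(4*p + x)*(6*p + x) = 24*p^2 + 10*p*x + x^2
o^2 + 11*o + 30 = (o + 5)*(o + 6)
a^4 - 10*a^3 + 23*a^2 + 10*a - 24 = (a - 6)*(a - 4)*(a - 1)*(a + 1)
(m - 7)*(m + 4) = m^2 - 3*m - 28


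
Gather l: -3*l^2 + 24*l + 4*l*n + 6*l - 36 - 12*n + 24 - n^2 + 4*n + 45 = -3*l^2 + l*(4*n + 30) - n^2 - 8*n + 33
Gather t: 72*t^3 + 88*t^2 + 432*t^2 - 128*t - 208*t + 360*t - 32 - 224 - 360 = 72*t^3 + 520*t^2 + 24*t - 616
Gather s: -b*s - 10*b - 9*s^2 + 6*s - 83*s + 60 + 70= -10*b - 9*s^2 + s*(-b - 77) + 130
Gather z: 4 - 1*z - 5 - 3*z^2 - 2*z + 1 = -3*z^2 - 3*z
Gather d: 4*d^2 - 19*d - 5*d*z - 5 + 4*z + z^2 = 4*d^2 + d*(-5*z - 19) + z^2 + 4*z - 5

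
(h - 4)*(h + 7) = h^2 + 3*h - 28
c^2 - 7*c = c*(c - 7)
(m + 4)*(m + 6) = m^2 + 10*m + 24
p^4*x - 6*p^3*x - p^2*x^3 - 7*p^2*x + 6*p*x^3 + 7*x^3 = (p - 7)*(p - x)*(p + x)*(p*x + x)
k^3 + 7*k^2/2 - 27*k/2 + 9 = (k - 3/2)*(k - 1)*(k + 6)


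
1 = 1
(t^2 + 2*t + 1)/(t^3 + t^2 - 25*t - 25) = (t + 1)/(t^2 - 25)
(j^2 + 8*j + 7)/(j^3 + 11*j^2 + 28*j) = (j + 1)/(j*(j + 4))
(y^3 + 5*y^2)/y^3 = (y + 5)/y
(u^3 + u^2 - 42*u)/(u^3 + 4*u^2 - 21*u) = (u - 6)/(u - 3)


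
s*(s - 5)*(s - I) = s^3 - 5*s^2 - I*s^2 + 5*I*s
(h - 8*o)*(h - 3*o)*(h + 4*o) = h^3 - 7*h^2*o - 20*h*o^2 + 96*o^3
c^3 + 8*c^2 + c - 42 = (c - 2)*(c + 3)*(c + 7)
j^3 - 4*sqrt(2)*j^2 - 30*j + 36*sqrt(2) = (j - 6*sqrt(2))*(j - sqrt(2))*(j + 3*sqrt(2))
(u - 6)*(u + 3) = u^2 - 3*u - 18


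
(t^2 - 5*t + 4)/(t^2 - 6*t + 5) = (t - 4)/(t - 5)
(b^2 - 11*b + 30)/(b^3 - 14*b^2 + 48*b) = (b - 5)/(b*(b - 8))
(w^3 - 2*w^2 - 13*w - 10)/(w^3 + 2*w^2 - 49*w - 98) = (w^2 - 4*w - 5)/(w^2 - 49)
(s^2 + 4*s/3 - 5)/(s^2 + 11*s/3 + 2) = (3*s - 5)/(3*s + 2)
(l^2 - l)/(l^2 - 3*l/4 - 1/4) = 4*l/(4*l + 1)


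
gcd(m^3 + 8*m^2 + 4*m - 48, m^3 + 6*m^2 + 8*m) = m + 4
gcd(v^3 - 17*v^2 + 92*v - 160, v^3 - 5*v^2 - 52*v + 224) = v^2 - 12*v + 32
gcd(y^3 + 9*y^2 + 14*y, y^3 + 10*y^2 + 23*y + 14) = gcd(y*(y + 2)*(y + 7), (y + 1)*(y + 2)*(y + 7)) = y^2 + 9*y + 14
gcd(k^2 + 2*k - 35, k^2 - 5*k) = k - 5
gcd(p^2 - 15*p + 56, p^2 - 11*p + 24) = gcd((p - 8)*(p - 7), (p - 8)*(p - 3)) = p - 8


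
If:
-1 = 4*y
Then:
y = -1/4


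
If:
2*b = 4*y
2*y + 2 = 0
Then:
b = -2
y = -1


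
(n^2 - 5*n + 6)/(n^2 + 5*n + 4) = (n^2 - 5*n + 6)/(n^2 + 5*n + 4)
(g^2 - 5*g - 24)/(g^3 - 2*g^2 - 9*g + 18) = (g - 8)/(g^2 - 5*g + 6)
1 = 1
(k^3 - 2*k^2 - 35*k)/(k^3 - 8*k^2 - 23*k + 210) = k/(k - 6)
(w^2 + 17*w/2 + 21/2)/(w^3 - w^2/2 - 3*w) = (w + 7)/(w*(w - 2))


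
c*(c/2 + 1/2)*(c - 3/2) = c^3/2 - c^2/4 - 3*c/4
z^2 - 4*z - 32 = (z - 8)*(z + 4)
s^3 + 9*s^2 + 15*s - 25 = (s - 1)*(s + 5)^2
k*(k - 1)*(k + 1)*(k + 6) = k^4 + 6*k^3 - k^2 - 6*k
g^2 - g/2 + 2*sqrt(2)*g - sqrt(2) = (g - 1/2)*(g + 2*sqrt(2))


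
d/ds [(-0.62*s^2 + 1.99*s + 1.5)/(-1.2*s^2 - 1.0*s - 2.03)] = (3.008*s^2 + 6.1172*s - 2.5397)/(1.44*s^4 + 2.4*s^3 + 5.872*s^2 + 4.06*s + 4.1209)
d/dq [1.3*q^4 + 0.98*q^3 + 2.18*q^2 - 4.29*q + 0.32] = 5.2*q^3 + 2.94*q^2 + 4.36*q - 4.29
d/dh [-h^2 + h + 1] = 1 - 2*h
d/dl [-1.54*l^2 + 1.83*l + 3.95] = 1.83 - 3.08*l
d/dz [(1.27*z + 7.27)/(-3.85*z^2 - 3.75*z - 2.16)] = (4.8895*z^2 + 55.979*z + 24.5193)/(14.8225*z^4 + 28.875*z^3 + 30.6945*z^2 + 16.2*z + 4.6656)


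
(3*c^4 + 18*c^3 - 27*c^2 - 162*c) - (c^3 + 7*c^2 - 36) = 3*c^4 + 17*c^3 - 34*c^2 - 162*c + 36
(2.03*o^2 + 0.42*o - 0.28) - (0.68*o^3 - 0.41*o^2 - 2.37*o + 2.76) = -0.68*o^3 + 2.44*o^2 + 2.79*o - 3.04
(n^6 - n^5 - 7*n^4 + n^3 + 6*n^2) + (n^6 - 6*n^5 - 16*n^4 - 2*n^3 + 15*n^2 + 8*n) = 2*n^6 - 7*n^5 - 23*n^4 - n^3 + 21*n^2 + 8*n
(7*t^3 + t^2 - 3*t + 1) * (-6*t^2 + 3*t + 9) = -42*t^5 + 15*t^4 + 84*t^3 - 6*t^2 - 24*t + 9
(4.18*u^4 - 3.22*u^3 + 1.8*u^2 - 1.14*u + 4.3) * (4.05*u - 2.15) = 16.929*u^5 - 22.028*u^4 + 14.213*u^3 - 8.487*u^2 + 19.866*u - 9.245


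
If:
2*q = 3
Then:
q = 3/2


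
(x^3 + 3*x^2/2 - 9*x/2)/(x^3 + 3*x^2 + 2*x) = (2*x^2 + 3*x - 9)/(2*(x^2 + 3*x + 2))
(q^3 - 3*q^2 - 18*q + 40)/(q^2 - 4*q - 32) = (q^2 - 7*q + 10)/(q - 8)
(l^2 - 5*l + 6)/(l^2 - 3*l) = (l - 2)/l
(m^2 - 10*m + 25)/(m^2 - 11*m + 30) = (m - 5)/(m - 6)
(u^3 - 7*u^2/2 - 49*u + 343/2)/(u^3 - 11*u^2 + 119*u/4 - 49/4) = 2*(u + 7)/(2*u - 1)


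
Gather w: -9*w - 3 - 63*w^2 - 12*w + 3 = -63*w^2 - 21*w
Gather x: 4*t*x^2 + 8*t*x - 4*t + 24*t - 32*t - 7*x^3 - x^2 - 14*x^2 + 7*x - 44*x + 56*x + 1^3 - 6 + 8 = -12*t - 7*x^3 + x^2*(4*t - 15) + x*(8*t + 19) + 3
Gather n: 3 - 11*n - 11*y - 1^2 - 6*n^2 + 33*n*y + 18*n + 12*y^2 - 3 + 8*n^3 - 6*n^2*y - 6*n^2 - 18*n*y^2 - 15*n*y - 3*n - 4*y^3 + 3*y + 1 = 8*n^3 + n^2*(-6*y - 12) + n*(-18*y^2 + 18*y + 4) - 4*y^3 + 12*y^2 - 8*y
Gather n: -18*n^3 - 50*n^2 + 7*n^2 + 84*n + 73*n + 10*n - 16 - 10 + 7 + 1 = -18*n^3 - 43*n^2 + 167*n - 18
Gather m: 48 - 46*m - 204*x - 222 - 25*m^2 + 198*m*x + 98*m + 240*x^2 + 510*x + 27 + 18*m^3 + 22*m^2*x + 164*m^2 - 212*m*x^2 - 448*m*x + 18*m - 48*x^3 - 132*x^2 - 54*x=18*m^3 + m^2*(22*x + 139) + m*(-212*x^2 - 250*x + 70) - 48*x^3 + 108*x^2 + 252*x - 147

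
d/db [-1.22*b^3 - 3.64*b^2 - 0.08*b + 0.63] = -3.66*b^2 - 7.28*b - 0.08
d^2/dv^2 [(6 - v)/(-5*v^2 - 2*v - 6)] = 2*((28 - 15*v)*(5*v^2 + 2*v + 6) + 4*(v - 6)*(5*v + 1)^2)/(5*v^2 + 2*v + 6)^3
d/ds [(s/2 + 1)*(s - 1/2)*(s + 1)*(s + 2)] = s*(8*s^2 + 27*s + 22)/4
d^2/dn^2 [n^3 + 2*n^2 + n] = 6*n + 4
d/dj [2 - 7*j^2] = -14*j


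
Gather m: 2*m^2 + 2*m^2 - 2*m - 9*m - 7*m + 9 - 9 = 4*m^2 - 18*m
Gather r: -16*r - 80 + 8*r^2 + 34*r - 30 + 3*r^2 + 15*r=11*r^2 + 33*r - 110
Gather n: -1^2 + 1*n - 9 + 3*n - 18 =4*n - 28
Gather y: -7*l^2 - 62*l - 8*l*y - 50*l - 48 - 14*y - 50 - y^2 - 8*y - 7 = -7*l^2 - 112*l - y^2 + y*(-8*l - 22) - 105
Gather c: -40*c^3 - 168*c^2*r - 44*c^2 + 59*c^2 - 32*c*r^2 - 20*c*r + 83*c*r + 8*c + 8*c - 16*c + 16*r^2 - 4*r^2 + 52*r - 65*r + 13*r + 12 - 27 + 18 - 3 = -40*c^3 + c^2*(15 - 168*r) + c*(-32*r^2 + 63*r) + 12*r^2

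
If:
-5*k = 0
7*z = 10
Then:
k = 0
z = 10/7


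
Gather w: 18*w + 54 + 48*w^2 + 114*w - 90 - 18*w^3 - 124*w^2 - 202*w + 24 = -18*w^3 - 76*w^2 - 70*w - 12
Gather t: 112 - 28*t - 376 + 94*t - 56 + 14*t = 80*t - 320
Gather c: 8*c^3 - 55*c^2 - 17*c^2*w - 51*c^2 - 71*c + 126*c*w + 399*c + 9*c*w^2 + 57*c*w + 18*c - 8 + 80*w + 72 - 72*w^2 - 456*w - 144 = 8*c^3 + c^2*(-17*w - 106) + c*(9*w^2 + 183*w + 346) - 72*w^2 - 376*w - 80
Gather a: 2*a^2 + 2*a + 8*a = 2*a^2 + 10*a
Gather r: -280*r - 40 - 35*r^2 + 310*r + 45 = -35*r^2 + 30*r + 5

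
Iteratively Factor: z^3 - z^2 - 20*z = (z + 4)*(z^2 - 5*z) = z*(z + 4)*(z - 5)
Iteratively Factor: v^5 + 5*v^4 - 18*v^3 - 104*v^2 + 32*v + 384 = (v - 2)*(v^4 + 7*v^3 - 4*v^2 - 112*v - 192) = (v - 4)*(v - 2)*(v^3 + 11*v^2 + 40*v + 48) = (v - 4)*(v - 2)*(v + 4)*(v^2 + 7*v + 12) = (v - 4)*(v - 2)*(v + 4)^2*(v + 3)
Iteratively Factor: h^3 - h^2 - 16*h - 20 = (h + 2)*(h^2 - 3*h - 10) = (h - 5)*(h + 2)*(h + 2)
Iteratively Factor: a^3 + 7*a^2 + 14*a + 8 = (a + 2)*(a^2 + 5*a + 4) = (a + 1)*(a + 2)*(a + 4)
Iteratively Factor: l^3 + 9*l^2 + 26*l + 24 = (l + 3)*(l^2 + 6*l + 8) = (l + 2)*(l + 3)*(l + 4)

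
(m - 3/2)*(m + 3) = m^2 + 3*m/2 - 9/2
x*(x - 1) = x^2 - x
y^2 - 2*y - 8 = (y - 4)*(y + 2)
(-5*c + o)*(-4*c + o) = 20*c^2 - 9*c*o + o^2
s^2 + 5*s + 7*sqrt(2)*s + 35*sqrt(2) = (s + 5)*(s + 7*sqrt(2))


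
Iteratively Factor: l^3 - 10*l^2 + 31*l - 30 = (l - 2)*(l^2 - 8*l + 15) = (l - 5)*(l - 2)*(l - 3)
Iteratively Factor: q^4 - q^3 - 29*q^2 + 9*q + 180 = (q + 3)*(q^3 - 4*q^2 - 17*q + 60) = (q - 3)*(q + 3)*(q^2 - q - 20) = (q - 5)*(q - 3)*(q + 3)*(q + 4)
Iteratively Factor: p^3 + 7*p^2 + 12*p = (p + 3)*(p^2 + 4*p) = (p + 3)*(p + 4)*(p)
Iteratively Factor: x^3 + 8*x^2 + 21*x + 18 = (x + 3)*(x^2 + 5*x + 6) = (x + 3)^2*(x + 2)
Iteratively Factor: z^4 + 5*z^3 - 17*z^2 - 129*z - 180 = (z - 5)*(z^3 + 10*z^2 + 33*z + 36) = (z - 5)*(z + 3)*(z^2 + 7*z + 12) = (z - 5)*(z + 3)*(z + 4)*(z + 3)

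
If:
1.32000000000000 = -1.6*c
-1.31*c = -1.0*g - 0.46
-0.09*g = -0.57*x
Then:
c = -0.82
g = -1.54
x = -0.24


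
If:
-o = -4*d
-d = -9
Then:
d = 9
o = 36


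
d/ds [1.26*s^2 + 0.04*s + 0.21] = 2.52*s + 0.04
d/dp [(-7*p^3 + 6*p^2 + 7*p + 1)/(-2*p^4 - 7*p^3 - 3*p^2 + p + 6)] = (-14*p^6 + 24*p^5 + 105*p^4 + 92*p^3 - 78*p^2 + 78*p + 41)/(4*p^8 + 28*p^7 + 61*p^6 + 38*p^5 - 29*p^4 - 90*p^3 - 35*p^2 + 12*p + 36)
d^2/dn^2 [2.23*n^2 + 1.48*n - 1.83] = 4.46000000000000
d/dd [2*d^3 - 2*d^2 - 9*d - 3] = 6*d^2 - 4*d - 9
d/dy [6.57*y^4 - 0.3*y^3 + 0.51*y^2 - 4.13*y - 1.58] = 26.28*y^3 - 0.9*y^2 + 1.02*y - 4.13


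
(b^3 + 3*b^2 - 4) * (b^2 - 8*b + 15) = b^5 - 5*b^4 - 9*b^3 + 41*b^2 + 32*b - 60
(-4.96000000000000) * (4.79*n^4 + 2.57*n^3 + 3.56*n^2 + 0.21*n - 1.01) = -23.7584*n^4 - 12.7472*n^3 - 17.6576*n^2 - 1.0416*n + 5.0096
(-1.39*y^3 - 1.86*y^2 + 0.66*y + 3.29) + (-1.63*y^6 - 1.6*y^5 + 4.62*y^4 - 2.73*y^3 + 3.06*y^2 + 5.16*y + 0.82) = -1.63*y^6 - 1.6*y^5 + 4.62*y^4 - 4.12*y^3 + 1.2*y^2 + 5.82*y + 4.11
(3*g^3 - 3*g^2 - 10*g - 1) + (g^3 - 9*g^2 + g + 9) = 4*g^3 - 12*g^2 - 9*g + 8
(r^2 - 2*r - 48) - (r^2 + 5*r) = -7*r - 48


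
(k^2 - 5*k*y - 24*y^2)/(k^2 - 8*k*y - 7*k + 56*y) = (k + 3*y)/(k - 7)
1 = 1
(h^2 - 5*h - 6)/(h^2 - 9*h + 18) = (h + 1)/(h - 3)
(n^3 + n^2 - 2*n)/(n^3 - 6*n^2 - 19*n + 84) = n*(n^2 + n - 2)/(n^3 - 6*n^2 - 19*n + 84)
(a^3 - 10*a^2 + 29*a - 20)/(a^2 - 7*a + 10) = (a^2 - 5*a + 4)/(a - 2)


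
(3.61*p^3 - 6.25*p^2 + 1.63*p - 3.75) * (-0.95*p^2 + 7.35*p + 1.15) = -3.4295*p^5 + 32.471*p^4 - 43.3345*p^3 + 8.3555*p^2 - 25.688*p - 4.3125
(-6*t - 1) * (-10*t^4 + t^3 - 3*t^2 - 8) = 60*t^5 + 4*t^4 + 17*t^3 + 3*t^2 + 48*t + 8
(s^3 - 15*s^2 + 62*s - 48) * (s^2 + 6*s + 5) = s^5 - 9*s^4 - 23*s^3 + 249*s^2 + 22*s - 240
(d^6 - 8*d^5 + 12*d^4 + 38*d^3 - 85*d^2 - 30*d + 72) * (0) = 0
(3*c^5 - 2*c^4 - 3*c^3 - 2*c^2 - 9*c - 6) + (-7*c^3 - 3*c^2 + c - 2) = 3*c^5 - 2*c^4 - 10*c^3 - 5*c^2 - 8*c - 8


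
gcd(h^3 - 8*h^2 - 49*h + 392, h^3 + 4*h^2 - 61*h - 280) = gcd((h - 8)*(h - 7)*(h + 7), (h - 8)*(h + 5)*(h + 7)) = h^2 - h - 56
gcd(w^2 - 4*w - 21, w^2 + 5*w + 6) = w + 3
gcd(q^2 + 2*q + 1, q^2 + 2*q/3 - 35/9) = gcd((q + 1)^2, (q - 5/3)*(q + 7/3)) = 1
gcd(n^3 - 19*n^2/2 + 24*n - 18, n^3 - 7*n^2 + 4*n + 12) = n^2 - 8*n + 12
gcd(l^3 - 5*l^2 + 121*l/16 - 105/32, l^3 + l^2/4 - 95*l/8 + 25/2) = l - 5/2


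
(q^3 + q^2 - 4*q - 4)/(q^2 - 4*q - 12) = (q^2 - q - 2)/(q - 6)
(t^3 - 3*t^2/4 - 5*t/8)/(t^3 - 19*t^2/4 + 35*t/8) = (2*t + 1)/(2*t - 7)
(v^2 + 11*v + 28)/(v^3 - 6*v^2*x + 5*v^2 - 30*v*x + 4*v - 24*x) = (-v - 7)/(-v^2 + 6*v*x - v + 6*x)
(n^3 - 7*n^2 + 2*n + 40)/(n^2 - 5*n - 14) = (n^2 - 9*n + 20)/(n - 7)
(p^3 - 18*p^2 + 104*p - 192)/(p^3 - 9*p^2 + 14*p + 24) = (p - 8)/(p + 1)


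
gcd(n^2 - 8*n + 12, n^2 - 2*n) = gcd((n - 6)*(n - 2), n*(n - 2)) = n - 2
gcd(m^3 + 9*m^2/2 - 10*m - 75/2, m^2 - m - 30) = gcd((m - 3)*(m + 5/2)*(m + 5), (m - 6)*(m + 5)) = m + 5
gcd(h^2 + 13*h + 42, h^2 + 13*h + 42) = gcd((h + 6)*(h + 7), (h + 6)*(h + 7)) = h^2 + 13*h + 42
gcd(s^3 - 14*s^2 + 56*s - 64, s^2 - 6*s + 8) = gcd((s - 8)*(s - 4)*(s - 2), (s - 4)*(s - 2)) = s^2 - 6*s + 8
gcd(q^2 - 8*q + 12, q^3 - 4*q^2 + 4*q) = q - 2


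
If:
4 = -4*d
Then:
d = -1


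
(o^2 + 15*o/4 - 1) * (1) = o^2 + 15*o/4 - 1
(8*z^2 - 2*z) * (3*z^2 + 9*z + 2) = 24*z^4 + 66*z^3 - 2*z^2 - 4*z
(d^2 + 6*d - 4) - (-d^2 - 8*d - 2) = 2*d^2 + 14*d - 2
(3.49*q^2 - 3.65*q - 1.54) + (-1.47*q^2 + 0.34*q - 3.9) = 2.02*q^2 - 3.31*q - 5.44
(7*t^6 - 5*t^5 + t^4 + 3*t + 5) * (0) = 0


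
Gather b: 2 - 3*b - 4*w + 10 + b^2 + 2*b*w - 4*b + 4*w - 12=b^2 + b*(2*w - 7)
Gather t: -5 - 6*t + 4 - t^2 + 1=-t^2 - 6*t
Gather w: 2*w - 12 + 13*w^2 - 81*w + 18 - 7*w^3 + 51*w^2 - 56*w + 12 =-7*w^3 + 64*w^2 - 135*w + 18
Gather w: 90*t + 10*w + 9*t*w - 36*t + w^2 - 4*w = 54*t + w^2 + w*(9*t + 6)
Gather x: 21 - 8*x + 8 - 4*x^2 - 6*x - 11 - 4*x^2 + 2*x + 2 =-8*x^2 - 12*x + 20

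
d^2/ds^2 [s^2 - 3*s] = 2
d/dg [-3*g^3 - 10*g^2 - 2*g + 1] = -9*g^2 - 20*g - 2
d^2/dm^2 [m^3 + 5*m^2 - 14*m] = 6*m + 10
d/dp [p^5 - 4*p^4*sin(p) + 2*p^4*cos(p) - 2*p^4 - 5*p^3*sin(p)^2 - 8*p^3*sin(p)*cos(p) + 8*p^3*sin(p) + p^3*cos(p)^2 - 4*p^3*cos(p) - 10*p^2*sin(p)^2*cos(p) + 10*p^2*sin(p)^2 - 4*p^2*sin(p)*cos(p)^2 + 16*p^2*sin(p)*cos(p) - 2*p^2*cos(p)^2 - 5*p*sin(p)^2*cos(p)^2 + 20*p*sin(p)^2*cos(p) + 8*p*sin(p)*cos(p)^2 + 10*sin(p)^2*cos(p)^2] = -2*p^4*sin(p) - 4*p^4*cos(p) + 5*p^4 - 12*p^3*sin(p) - 6*p^3*sin(2*p) + 16*p^3*cos(p) - 8*p^3*cos(2*p) - 8*p^3 + 53*p^2*sin(p)/2 - 15*p^2*sin(3*p)/2 - 13*p^2*cos(p) + 25*p^2*cos(2*p) - 3*p^2*cos(3*p) - 6*p^2 - 7*p*sin(p) + 16*p*sin(2*p) + 13*p*sin(3*p) - 5*p*sin(4*p)/2 - 3*p*cos(p) - 12*p*cos(2*p) + 11*p*cos(3*p) + 8*p + 2*sin(p) + 2*sin(3*p) + 5*sin(4*p) + 5*cos(p) + 5*cos(2*p)^2/4 - 5*cos(3*p) - 5/4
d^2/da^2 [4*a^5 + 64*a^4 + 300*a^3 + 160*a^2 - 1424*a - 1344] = 80*a^3 + 768*a^2 + 1800*a + 320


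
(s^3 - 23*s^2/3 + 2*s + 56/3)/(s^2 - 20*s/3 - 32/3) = (s^2 - 9*s + 14)/(s - 8)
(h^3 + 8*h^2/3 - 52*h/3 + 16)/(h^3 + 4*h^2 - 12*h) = (h - 4/3)/h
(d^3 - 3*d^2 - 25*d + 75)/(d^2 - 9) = (d^2 - 25)/(d + 3)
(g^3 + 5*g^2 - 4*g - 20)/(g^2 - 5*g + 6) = (g^2 + 7*g + 10)/(g - 3)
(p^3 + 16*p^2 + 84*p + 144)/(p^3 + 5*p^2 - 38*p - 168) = (p^2 + 12*p + 36)/(p^2 + p - 42)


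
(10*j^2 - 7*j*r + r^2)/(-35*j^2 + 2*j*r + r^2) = (-2*j + r)/(7*j + r)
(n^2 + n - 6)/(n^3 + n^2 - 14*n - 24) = (n - 2)/(n^2 - 2*n - 8)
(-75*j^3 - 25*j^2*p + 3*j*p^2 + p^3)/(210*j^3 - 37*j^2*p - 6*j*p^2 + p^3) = (15*j^2 + 8*j*p + p^2)/(-42*j^2 - j*p + p^2)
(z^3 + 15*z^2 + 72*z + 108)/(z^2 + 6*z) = z + 9 + 18/z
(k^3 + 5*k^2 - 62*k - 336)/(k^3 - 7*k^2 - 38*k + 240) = (k + 7)/(k - 5)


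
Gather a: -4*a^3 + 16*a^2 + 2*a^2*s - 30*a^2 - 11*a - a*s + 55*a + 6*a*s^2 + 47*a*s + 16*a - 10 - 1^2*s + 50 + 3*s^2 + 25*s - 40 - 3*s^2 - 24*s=-4*a^3 + a^2*(2*s - 14) + a*(6*s^2 + 46*s + 60)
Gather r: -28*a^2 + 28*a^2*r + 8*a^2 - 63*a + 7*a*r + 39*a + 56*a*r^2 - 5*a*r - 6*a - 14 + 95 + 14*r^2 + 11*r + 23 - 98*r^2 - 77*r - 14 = -20*a^2 - 30*a + r^2*(56*a - 84) + r*(28*a^2 + 2*a - 66) + 90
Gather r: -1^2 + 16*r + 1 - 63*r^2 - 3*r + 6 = -63*r^2 + 13*r + 6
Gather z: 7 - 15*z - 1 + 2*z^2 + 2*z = 2*z^2 - 13*z + 6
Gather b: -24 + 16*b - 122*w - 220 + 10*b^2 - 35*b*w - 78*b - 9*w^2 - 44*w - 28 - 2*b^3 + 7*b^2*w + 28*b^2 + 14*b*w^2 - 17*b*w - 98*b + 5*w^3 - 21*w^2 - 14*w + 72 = -2*b^3 + b^2*(7*w + 38) + b*(14*w^2 - 52*w - 160) + 5*w^3 - 30*w^2 - 180*w - 200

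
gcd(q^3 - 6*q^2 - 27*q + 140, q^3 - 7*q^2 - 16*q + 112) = q^2 - 11*q + 28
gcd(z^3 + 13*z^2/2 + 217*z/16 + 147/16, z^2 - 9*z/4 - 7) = z + 7/4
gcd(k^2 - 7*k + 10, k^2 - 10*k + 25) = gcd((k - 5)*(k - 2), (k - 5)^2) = k - 5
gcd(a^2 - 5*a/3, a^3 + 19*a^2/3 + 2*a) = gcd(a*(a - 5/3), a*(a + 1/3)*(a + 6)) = a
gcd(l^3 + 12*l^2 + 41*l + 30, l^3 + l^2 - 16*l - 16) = l + 1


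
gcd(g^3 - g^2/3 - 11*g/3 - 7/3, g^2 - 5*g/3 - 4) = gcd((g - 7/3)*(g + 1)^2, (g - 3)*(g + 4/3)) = 1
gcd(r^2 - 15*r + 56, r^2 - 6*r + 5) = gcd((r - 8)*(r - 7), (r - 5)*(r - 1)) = 1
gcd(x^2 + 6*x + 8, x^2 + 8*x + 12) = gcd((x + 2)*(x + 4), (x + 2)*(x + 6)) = x + 2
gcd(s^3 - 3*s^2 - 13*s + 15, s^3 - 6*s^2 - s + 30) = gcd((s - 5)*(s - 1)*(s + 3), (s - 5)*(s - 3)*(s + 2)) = s - 5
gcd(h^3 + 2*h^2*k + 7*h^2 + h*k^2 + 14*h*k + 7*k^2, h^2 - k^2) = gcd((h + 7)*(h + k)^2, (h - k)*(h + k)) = h + k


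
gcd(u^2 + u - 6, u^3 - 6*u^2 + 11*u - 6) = u - 2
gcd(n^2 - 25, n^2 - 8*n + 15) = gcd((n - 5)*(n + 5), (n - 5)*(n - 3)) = n - 5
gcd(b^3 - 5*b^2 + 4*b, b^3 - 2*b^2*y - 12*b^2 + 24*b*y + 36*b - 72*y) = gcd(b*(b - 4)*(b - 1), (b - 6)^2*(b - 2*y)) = 1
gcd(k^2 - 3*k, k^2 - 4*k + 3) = k - 3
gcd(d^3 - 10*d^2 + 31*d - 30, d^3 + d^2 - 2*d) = 1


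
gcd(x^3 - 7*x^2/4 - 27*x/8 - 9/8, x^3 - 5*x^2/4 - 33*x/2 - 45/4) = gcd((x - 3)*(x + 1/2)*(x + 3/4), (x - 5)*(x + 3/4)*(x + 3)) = x + 3/4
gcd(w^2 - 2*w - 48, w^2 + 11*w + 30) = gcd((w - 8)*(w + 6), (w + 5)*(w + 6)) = w + 6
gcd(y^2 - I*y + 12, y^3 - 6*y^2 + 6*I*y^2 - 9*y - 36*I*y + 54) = y + 3*I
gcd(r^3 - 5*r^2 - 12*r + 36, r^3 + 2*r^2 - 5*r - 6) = r^2 + r - 6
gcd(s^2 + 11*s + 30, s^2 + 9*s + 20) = s + 5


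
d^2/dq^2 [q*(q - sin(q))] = q*sin(q) - 2*cos(q) + 2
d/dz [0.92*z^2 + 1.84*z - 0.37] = 1.84*z + 1.84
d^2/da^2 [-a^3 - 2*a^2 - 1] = -6*a - 4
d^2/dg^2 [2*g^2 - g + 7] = 4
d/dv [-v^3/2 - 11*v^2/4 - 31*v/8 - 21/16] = -3*v^2/2 - 11*v/2 - 31/8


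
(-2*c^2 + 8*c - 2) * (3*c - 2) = -6*c^3 + 28*c^2 - 22*c + 4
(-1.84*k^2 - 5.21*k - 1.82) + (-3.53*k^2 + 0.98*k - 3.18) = -5.37*k^2 - 4.23*k - 5.0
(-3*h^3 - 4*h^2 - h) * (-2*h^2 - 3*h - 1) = 6*h^5 + 17*h^4 + 17*h^3 + 7*h^2 + h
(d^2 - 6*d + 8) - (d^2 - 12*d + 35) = 6*d - 27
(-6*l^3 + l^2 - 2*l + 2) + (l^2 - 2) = -6*l^3 + 2*l^2 - 2*l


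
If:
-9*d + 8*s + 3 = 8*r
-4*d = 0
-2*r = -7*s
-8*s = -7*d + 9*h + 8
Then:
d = 0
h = -46/45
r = 21/40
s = 3/20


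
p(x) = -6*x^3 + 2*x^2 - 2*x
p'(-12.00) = -2642.00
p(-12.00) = 10680.00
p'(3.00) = -152.00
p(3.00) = -150.00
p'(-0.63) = -11.66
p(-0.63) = 3.55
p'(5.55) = -534.24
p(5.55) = -975.22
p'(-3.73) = -267.35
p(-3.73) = 346.66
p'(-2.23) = -100.43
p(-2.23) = 80.94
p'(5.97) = -619.66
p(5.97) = -1217.32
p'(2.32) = -89.60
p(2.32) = -68.80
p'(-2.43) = -118.01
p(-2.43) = 102.76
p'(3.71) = -234.91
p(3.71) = -286.28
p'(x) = -18*x^2 + 4*x - 2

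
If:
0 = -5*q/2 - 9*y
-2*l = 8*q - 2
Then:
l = 72*y/5 + 1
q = -18*y/5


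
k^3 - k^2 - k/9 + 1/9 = (k - 1)*(k - 1/3)*(k + 1/3)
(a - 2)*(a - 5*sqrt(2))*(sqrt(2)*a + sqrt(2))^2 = 2*a^4 - 10*sqrt(2)*a^3 - 6*a^2 - 4*a + 30*sqrt(2)*a + 20*sqrt(2)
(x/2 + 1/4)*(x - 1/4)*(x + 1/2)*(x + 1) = x^4/2 + 7*x^3/8 + 3*x^2/8 - x/32 - 1/32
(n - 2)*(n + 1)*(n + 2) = n^3 + n^2 - 4*n - 4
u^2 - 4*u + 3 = (u - 3)*(u - 1)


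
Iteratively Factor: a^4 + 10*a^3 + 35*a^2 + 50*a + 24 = (a + 3)*(a^3 + 7*a^2 + 14*a + 8) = (a + 3)*(a + 4)*(a^2 + 3*a + 2) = (a + 2)*(a + 3)*(a + 4)*(a + 1)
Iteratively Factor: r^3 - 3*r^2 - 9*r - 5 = (r - 5)*(r^2 + 2*r + 1) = (r - 5)*(r + 1)*(r + 1)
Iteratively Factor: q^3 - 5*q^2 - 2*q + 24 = (q - 3)*(q^2 - 2*q - 8) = (q - 4)*(q - 3)*(q + 2)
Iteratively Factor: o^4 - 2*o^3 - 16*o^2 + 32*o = (o + 4)*(o^3 - 6*o^2 + 8*o) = (o - 2)*(o + 4)*(o^2 - 4*o) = (o - 4)*(o - 2)*(o + 4)*(o)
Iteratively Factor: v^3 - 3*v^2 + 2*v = (v - 1)*(v^2 - 2*v) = v*(v - 1)*(v - 2)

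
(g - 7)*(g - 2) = g^2 - 9*g + 14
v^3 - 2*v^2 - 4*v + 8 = (v - 2)^2*(v + 2)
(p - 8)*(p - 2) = p^2 - 10*p + 16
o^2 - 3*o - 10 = (o - 5)*(o + 2)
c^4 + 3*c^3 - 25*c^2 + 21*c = c*(c - 3)*(c - 1)*(c + 7)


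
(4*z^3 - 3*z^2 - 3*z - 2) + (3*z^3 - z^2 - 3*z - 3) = 7*z^3 - 4*z^2 - 6*z - 5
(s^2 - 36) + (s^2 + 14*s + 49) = 2*s^2 + 14*s + 13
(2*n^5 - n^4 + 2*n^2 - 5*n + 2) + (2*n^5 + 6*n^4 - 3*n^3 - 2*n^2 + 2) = 4*n^5 + 5*n^4 - 3*n^3 - 5*n + 4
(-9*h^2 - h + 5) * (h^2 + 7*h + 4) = -9*h^4 - 64*h^3 - 38*h^2 + 31*h + 20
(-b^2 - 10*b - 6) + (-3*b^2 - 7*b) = -4*b^2 - 17*b - 6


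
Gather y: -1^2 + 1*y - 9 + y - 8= 2*y - 18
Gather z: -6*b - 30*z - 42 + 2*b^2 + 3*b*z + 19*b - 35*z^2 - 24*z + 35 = 2*b^2 + 13*b - 35*z^2 + z*(3*b - 54) - 7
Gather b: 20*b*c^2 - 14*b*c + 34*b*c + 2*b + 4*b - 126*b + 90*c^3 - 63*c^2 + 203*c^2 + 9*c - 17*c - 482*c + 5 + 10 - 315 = b*(20*c^2 + 20*c - 120) + 90*c^3 + 140*c^2 - 490*c - 300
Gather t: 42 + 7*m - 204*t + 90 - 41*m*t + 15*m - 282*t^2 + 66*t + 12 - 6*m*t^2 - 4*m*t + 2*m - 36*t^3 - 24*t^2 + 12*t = 24*m - 36*t^3 + t^2*(-6*m - 306) + t*(-45*m - 126) + 144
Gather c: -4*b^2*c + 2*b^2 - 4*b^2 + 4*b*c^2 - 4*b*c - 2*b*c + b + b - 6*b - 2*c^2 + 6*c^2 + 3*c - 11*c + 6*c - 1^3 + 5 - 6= -2*b^2 - 4*b + c^2*(4*b + 4) + c*(-4*b^2 - 6*b - 2) - 2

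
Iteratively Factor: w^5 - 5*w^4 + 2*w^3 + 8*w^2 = (w + 1)*(w^4 - 6*w^3 + 8*w^2) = (w - 2)*(w + 1)*(w^3 - 4*w^2) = w*(w - 2)*(w + 1)*(w^2 - 4*w) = w*(w - 4)*(w - 2)*(w + 1)*(w)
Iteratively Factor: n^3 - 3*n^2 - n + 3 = (n - 3)*(n^2 - 1) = (n - 3)*(n - 1)*(n + 1)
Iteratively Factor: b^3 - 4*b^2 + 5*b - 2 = (b - 1)*(b^2 - 3*b + 2) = (b - 2)*(b - 1)*(b - 1)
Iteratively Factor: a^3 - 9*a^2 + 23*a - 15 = (a - 5)*(a^2 - 4*a + 3) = (a - 5)*(a - 3)*(a - 1)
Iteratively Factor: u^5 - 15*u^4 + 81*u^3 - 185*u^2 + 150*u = (u - 5)*(u^4 - 10*u^3 + 31*u^2 - 30*u) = (u - 5)*(u - 2)*(u^3 - 8*u^2 + 15*u) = u*(u - 5)*(u - 2)*(u^2 - 8*u + 15) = u*(u - 5)*(u - 3)*(u - 2)*(u - 5)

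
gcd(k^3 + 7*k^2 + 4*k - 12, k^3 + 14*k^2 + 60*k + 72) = k^2 + 8*k + 12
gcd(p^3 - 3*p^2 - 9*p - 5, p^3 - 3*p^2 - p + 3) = p + 1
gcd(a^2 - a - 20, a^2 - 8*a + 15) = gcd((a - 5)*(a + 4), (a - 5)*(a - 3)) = a - 5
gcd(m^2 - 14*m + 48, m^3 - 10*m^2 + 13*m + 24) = m - 8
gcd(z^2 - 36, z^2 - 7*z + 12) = 1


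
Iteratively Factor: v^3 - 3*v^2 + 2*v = (v - 2)*(v^2 - v) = (v - 2)*(v - 1)*(v)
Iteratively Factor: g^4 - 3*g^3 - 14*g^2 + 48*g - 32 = (g - 4)*(g^3 + g^2 - 10*g + 8) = (g - 4)*(g - 2)*(g^2 + 3*g - 4) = (g - 4)*(g - 2)*(g - 1)*(g + 4)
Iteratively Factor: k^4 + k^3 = (k + 1)*(k^3) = k*(k + 1)*(k^2) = k^2*(k + 1)*(k)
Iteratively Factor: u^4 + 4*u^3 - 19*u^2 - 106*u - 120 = (u + 4)*(u^3 - 19*u - 30) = (u + 3)*(u + 4)*(u^2 - 3*u - 10) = (u - 5)*(u + 3)*(u + 4)*(u + 2)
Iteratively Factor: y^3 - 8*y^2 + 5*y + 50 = (y - 5)*(y^2 - 3*y - 10) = (y - 5)*(y + 2)*(y - 5)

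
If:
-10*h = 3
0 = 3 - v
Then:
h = -3/10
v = 3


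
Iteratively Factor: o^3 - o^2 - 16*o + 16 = (o - 1)*(o^2 - 16) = (o - 4)*(o - 1)*(o + 4)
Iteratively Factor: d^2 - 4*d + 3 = (d - 1)*(d - 3)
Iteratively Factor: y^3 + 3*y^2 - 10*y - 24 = (y + 2)*(y^2 + y - 12) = (y + 2)*(y + 4)*(y - 3)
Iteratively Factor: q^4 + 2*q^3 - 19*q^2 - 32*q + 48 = (q - 4)*(q^3 + 6*q^2 + 5*q - 12) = (q - 4)*(q - 1)*(q^2 + 7*q + 12) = (q - 4)*(q - 1)*(q + 3)*(q + 4)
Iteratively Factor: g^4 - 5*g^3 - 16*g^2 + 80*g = (g - 5)*(g^3 - 16*g) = (g - 5)*(g + 4)*(g^2 - 4*g) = (g - 5)*(g - 4)*(g + 4)*(g)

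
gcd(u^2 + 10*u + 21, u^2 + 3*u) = u + 3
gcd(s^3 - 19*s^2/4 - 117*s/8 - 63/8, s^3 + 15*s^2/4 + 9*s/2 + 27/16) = s^2 + 9*s/4 + 9/8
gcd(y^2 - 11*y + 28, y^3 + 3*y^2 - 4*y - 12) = 1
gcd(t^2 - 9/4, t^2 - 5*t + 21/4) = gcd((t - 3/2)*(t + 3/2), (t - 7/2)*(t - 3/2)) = t - 3/2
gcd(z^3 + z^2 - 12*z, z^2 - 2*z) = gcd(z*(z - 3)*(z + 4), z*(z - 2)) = z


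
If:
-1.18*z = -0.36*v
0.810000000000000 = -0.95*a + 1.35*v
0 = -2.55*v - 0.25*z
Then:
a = -0.85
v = 0.00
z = 0.00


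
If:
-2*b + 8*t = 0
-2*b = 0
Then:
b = 0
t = 0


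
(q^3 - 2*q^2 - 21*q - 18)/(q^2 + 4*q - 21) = (q^3 - 2*q^2 - 21*q - 18)/(q^2 + 4*q - 21)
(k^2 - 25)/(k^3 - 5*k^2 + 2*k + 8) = (k^2 - 25)/(k^3 - 5*k^2 + 2*k + 8)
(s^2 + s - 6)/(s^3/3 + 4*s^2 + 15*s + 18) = 3*(s - 2)/(s^2 + 9*s + 18)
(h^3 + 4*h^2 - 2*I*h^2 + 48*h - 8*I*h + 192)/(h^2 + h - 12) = (h^2 - 2*I*h + 48)/(h - 3)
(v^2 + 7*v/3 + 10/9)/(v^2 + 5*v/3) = (v + 2/3)/v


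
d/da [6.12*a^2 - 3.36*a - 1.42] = 12.24*a - 3.36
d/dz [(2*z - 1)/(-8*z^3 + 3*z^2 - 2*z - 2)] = 2*(16*z^3 - 15*z^2 + 3*z - 3)/(64*z^6 - 48*z^5 + 41*z^4 + 20*z^3 - 8*z^2 + 8*z + 4)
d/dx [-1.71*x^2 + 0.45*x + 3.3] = 0.45 - 3.42*x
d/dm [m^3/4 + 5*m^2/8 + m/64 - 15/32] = 3*m^2/4 + 5*m/4 + 1/64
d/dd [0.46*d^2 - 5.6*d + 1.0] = 0.92*d - 5.6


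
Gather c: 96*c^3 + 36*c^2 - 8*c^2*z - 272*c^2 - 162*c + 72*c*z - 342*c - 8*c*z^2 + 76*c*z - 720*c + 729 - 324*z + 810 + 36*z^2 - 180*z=96*c^3 + c^2*(-8*z - 236) + c*(-8*z^2 + 148*z - 1224) + 36*z^2 - 504*z + 1539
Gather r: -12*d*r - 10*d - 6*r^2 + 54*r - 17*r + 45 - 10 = -10*d - 6*r^2 + r*(37 - 12*d) + 35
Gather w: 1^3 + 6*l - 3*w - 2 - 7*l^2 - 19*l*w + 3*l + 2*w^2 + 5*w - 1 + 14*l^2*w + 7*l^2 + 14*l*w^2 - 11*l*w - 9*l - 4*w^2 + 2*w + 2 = w^2*(14*l - 2) + w*(14*l^2 - 30*l + 4)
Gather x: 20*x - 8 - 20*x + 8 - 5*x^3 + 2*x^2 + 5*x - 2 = -5*x^3 + 2*x^2 + 5*x - 2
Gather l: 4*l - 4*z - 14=4*l - 4*z - 14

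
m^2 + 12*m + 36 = (m + 6)^2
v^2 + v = v*(v + 1)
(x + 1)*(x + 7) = x^2 + 8*x + 7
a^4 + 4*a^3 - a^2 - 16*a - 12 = (a - 2)*(a + 1)*(a + 2)*(a + 3)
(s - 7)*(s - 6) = s^2 - 13*s + 42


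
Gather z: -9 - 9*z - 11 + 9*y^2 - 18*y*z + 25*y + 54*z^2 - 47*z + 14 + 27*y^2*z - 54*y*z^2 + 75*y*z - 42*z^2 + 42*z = 9*y^2 + 25*y + z^2*(12 - 54*y) + z*(27*y^2 + 57*y - 14) - 6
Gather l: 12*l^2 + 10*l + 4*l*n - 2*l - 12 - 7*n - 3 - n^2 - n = 12*l^2 + l*(4*n + 8) - n^2 - 8*n - 15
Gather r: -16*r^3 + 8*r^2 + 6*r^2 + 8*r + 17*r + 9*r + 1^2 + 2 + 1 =-16*r^3 + 14*r^2 + 34*r + 4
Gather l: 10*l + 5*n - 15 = 10*l + 5*n - 15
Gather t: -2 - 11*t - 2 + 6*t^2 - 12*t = 6*t^2 - 23*t - 4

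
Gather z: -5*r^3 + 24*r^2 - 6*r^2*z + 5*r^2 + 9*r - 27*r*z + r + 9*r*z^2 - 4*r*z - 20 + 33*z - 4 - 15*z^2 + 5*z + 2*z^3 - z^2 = -5*r^3 + 29*r^2 + 10*r + 2*z^3 + z^2*(9*r - 16) + z*(-6*r^2 - 31*r + 38) - 24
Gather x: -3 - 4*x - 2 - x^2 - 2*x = -x^2 - 6*x - 5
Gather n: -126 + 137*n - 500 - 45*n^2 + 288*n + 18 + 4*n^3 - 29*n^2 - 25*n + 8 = 4*n^3 - 74*n^2 + 400*n - 600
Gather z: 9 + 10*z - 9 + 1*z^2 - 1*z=z^2 + 9*z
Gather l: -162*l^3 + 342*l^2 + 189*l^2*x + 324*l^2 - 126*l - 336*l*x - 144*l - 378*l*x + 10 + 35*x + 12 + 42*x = -162*l^3 + l^2*(189*x + 666) + l*(-714*x - 270) + 77*x + 22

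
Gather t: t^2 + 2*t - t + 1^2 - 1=t^2 + t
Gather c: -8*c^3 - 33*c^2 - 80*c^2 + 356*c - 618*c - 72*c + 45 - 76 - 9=-8*c^3 - 113*c^2 - 334*c - 40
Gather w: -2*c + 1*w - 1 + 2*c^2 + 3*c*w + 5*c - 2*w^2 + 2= 2*c^2 + 3*c - 2*w^2 + w*(3*c + 1) + 1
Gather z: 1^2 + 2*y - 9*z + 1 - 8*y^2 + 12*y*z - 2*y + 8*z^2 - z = -8*y^2 + 8*z^2 + z*(12*y - 10) + 2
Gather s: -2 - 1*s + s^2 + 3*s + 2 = s^2 + 2*s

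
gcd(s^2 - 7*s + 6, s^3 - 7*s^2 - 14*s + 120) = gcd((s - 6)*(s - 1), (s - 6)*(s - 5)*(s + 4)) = s - 6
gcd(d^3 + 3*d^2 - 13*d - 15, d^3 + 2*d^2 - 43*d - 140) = d + 5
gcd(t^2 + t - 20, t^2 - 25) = t + 5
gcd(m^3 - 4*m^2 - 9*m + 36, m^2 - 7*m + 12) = m^2 - 7*m + 12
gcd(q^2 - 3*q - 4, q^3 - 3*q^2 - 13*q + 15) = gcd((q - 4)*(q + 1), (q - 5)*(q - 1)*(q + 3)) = 1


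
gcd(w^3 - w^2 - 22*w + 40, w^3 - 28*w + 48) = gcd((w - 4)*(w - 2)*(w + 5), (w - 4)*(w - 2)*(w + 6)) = w^2 - 6*w + 8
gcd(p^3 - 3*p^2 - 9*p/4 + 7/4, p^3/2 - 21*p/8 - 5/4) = 1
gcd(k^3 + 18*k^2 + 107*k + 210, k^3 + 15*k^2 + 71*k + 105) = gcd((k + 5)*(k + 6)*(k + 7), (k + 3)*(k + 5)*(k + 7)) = k^2 + 12*k + 35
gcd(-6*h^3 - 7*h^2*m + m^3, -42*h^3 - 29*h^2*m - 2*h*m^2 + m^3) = 2*h + m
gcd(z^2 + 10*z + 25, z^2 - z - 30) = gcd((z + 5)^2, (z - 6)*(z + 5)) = z + 5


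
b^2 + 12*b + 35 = (b + 5)*(b + 7)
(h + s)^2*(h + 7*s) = h^3 + 9*h^2*s + 15*h*s^2 + 7*s^3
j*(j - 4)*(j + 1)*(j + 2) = j^4 - j^3 - 10*j^2 - 8*j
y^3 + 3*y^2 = y^2*(y + 3)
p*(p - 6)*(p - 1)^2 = p^4 - 8*p^3 + 13*p^2 - 6*p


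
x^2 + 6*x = x*(x + 6)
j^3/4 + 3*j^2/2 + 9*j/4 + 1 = (j/4 + 1/4)*(j + 1)*(j + 4)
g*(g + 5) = g^2 + 5*g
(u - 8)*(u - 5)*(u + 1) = u^3 - 12*u^2 + 27*u + 40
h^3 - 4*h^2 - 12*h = h*(h - 6)*(h + 2)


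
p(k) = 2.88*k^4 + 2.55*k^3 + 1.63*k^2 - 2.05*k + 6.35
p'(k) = 11.52*k^3 + 7.65*k^2 + 3.26*k - 2.05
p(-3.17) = 238.82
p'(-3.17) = -302.48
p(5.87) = 3985.61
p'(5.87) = 2610.74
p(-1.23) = 13.18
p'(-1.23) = -15.92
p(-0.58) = 7.92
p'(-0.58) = -3.62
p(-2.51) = 95.75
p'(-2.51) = -144.21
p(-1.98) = 41.27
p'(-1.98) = -67.94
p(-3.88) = 542.60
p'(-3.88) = -572.43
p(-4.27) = 803.72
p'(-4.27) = -773.37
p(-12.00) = 55578.95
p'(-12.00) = -18846.13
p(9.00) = 20874.56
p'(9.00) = 9045.02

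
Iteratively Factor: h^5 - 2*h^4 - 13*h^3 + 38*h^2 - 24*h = (h - 1)*(h^4 - h^3 - 14*h^2 + 24*h) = (h - 1)*(h + 4)*(h^3 - 5*h^2 + 6*h) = (h - 2)*(h - 1)*(h + 4)*(h^2 - 3*h) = h*(h - 2)*(h - 1)*(h + 4)*(h - 3)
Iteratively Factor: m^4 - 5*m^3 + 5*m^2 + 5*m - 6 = (m + 1)*(m^3 - 6*m^2 + 11*m - 6) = (m - 2)*(m + 1)*(m^2 - 4*m + 3) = (m - 2)*(m - 1)*(m + 1)*(m - 3)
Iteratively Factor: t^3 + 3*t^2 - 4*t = (t + 4)*(t^2 - t) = (t - 1)*(t + 4)*(t)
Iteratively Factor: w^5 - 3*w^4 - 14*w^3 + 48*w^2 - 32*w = (w - 4)*(w^4 + w^3 - 10*w^2 + 8*w) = (w - 4)*(w - 2)*(w^3 + 3*w^2 - 4*w) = w*(w - 4)*(w - 2)*(w^2 + 3*w - 4) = w*(w - 4)*(w - 2)*(w + 4)*(w - 1)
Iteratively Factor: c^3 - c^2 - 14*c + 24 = (c + 4)*(c^2 - 5*c + 6) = (c - 3)*(c + 4)*(c - 2)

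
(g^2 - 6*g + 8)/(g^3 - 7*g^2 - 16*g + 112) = (g - 2)/(g^2 - 3*g - 28)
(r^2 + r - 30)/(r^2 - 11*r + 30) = (r + 6)/(r - 6)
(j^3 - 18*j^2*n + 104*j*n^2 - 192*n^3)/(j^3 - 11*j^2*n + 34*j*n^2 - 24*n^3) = (j - 8*n)/(j - n)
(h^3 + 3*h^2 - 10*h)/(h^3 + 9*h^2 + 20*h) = (h - 2)/(h + 4)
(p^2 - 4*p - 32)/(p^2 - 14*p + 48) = (p + 4)/(p - 6)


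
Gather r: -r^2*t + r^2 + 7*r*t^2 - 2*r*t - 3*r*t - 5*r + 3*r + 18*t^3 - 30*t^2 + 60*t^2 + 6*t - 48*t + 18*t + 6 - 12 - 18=r^2*(1 - t) + r*(7*t^2 - 5*t - 2) + 18*t^3 + 30*t^2 - 24*t - 24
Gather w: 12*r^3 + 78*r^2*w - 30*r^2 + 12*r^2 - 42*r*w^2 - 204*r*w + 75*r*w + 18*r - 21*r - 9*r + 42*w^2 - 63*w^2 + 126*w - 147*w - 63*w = 12*r^3 - 18*r^2 - 12*r + w^2*(-42*r - 21) + w*(78*r^2 - 129*r - 84)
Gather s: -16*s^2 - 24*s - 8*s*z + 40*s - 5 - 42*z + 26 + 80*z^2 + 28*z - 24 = -16*s^2 + s*(16 - 8*z) + 80*z^2 - 14*z - 3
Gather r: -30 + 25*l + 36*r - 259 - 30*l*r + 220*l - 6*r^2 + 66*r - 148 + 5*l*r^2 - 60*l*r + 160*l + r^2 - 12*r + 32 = 405*l + r^2*(5*l - 5) + r*(90 - 90*l) - 405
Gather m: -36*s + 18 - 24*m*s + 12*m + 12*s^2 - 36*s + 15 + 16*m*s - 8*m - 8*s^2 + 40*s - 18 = m*(4 - 8*s) + 4*s^2 - 32*s + 15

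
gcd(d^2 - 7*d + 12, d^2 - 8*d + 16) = d - 4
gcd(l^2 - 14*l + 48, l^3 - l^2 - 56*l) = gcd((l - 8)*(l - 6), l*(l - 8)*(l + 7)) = l - 8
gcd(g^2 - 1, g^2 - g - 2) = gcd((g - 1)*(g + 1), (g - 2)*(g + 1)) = g + 1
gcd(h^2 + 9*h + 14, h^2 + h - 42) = h + 7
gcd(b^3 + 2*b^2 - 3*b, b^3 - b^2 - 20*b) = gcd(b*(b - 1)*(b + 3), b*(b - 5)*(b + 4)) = b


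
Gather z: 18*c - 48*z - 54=18*c - 48*z - 54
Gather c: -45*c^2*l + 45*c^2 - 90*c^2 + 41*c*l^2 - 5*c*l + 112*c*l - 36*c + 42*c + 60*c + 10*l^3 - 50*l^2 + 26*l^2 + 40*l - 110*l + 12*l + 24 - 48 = c^2*(-45*l - 45) + c*(41*l^2 + 107*l + 66) + 10*l^3 - 24*l^2 - 58*l - 24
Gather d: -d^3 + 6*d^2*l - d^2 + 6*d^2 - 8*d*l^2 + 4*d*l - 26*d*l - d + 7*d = -d^3 + d^2*(6*l + 5) + d*(-8*l^2 - 22*l + 6)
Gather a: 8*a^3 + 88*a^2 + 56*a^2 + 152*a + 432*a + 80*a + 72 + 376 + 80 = 8*a^3 + 144*a^2 + 664*a + 528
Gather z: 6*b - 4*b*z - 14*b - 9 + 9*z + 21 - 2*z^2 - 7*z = -8*b - 2*z^2 + z*(2 - 4*b) + 12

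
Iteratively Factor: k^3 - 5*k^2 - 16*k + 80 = (k - 4)*(k^2 - k - 20) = (k - 4)*(k + 4)*(k - 5)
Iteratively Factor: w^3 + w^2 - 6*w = (w - 2)*(w^2 + 3*w) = (w - 2)*(w + 3)*(w)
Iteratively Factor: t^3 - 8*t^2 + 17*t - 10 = (t - 2)*(t^2 - 6*t + 5) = (t - 2)*(t - 1)*(t - 5)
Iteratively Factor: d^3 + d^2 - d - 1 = (d + 1)*(d^2 - 1) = (d + 1)^2*(d - 1)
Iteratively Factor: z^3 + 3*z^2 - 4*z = (z - 1)*(z^2 + 4*z) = (z - 1)*(z + 4)*(z)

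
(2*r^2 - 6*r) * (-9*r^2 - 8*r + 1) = -18*r^4 + 38*r^3 + 50*r^2 - 6*r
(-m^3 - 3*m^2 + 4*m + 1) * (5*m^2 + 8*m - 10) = -5*m^5 - 23*m^4 + 6*m^3 + 67*m^2 - 32*m - 10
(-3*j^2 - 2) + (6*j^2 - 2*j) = 3*j^2 - 2*j - 2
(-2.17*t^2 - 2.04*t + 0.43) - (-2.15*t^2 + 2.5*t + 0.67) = -0.02*t^2 - 4.54*t - 0.24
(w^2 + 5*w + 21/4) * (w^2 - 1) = w^4 + 5*w^3 + 17*w^2/4 - 5*w - 21/4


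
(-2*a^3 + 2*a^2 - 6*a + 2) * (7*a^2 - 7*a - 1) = -14*a^5 + 28*a^4 - 54*a^3 + 54*a^2 - 8*a - 2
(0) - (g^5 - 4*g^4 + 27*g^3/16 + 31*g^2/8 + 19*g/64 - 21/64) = -g^5 + 4*g^4 - 27*g^3/16 - 31*g^2/8 - 19*g/64 + 21/64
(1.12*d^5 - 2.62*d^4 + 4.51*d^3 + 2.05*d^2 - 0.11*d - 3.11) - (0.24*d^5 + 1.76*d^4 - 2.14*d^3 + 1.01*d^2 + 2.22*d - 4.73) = 0.88*d^5 - 4.38*d^4 + 6.65*d^3 + 1.04*d^2 - 2.33*d + 1.62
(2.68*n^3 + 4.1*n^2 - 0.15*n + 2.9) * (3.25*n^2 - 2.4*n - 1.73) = 8.71*n^5 + 6.893*n^4 - 14.9639*n^3 + 2.692*n^2 - 6.7005*n - 5.017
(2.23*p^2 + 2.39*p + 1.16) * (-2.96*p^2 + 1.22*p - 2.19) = -6.6008*p^4 - 4.3538*p^3 - 5.4015*p^2 - 3.8189*p - 2.5404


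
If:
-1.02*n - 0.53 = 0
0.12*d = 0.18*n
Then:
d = -0.78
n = -0.52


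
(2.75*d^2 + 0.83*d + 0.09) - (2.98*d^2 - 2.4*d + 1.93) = -0.23*d^2 + 3.23*d - 1.84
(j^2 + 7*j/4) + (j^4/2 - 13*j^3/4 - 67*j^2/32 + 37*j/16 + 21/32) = j^4/2 - 13*j^3/4 - 35*j^2/32 + 65*j/16 + 21/32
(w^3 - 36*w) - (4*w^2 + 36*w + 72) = w^3 - 4*w^2 - 72*w - 72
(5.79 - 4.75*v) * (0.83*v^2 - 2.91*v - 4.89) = -3.9425*v^3 + 18.6282*v^2 + 6.3786*v - 28.3131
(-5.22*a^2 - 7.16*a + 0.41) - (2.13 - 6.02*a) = -5.22*a^2 - 1.14*a - 1.72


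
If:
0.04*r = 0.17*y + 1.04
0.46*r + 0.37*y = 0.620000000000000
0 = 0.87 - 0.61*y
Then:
No Solution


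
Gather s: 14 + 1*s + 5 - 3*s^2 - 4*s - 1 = -3*s^2 - 3*s + 18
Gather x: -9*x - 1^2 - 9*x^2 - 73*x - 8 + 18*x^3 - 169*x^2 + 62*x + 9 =18*x^3 - 178*x^2 - 20*x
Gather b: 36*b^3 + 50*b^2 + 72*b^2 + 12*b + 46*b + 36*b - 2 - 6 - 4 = 36*b^3 + 122*b^2 + 94*b - 12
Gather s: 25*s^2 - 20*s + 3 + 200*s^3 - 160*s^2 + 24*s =200*s^3 - 135*s^2 + 4*s + 3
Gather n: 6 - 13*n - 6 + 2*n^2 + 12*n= 2*n^2 - n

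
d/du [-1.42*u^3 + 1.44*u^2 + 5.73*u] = -4.26*u^2 + 2.88*u + 5.73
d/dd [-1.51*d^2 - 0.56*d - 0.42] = -3.02*d - 0.56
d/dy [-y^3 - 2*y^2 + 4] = y*(-3*y - 4)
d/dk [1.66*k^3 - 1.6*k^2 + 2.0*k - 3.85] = 4.98*k^2 - 3.2*k + 2.0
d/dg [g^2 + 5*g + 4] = 2*g + 5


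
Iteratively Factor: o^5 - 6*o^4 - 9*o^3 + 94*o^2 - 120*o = (o - 2)*(o^4 - 4*o^3 - 17*o^2 + 60*o) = o*(o - 2)*(o^3 - 4*o^2 - 17*o + 60) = o*(o - 2)*(o + 4)*(o^2 - 8*o + 15) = o*(o - 5)*(o - 2)*(o + 4)*(o - 3)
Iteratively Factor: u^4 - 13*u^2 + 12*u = (u + 4)*(u^3 - 4*u^2 + 3*u) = (u - 1)*(u + 4)*(u^2 - 3*u) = (u - 3)*(u - 1)*(u + 4)*(u)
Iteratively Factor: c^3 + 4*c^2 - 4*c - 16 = (c - 2)*(c^2 + 6*c + 8) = (c - 2)*(c + 4)*(c + 2)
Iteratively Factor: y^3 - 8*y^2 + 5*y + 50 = (y - 5)*(y^2 - 3*y - 10) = (y - 5)^2*(y + 2)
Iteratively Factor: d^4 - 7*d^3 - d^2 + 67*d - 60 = (d - 5)*(d^3 - 2*d^2 - 11*d + 12) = (d - 5)*(d - 4)*(d^2 + 2*d - 3) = (d - 5)*(d - 4)*(d + 3)*(d - 1)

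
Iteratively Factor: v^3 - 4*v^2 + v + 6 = (v + 1)*(v^2 - 5*v + 6) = (v - 2)*(v + 1)*(v - 3)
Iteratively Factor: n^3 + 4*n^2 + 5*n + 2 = (n + 1)*(n^2 + 3*n + 2) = (n + 1)^2*(n + 2)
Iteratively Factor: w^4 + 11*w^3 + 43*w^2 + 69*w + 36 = (w + 4)*(w^3 + 7*w^2 + 15*w + 9) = (w + 3)*(w + 4)*(w^2 + 4*w + 3) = (w + 3)^2*(w + 4)*(w + 1)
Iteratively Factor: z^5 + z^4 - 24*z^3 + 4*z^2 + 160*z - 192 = (z - 2)*(z^4 + 3*z^3 - 18*z^2 - 32*z + 96) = (z - 2)^2*(z^3 + 5*z^2 - 8*z - 48) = (z - 2)^2*(z + 4)*(z^2 + z - 12) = (z - 3)*(z - 2)^2*(z + 4)*(z + 4)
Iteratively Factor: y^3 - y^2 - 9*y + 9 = (y - 3)*(y^2 + 2*y - 3) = (y - 3)*(y + 3)*(y - 1)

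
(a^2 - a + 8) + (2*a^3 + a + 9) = 2*a^3 + a^2 + 17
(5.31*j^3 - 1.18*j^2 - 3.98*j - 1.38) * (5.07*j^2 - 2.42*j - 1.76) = 26.9217*j^5 - 18.8328*j^4 - 26.6686*j^3 + 4.7118*j^2 + 10.3444*j + 2.4288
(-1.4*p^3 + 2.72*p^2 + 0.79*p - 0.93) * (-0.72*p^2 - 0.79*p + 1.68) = 1.008*p^5 - 0.8524*p^4 - 5.0696*p^3 + 4.6151*p^2 + 2.0619*p - 1.5624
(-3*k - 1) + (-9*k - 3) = -12*k - 4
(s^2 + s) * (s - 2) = s^3 - s^2 - 2*s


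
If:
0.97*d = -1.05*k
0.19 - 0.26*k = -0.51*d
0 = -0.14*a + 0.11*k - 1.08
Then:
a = -7.53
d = -0.25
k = 0.23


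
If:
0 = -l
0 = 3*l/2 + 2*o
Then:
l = 0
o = 0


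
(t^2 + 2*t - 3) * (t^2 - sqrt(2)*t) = t^4 - sqrt(2)*t^3 + 2*t^3 - 3*t^2 - 2*sqrt(2)*t^2 + 3*sqrt(2)*t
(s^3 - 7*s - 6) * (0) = 0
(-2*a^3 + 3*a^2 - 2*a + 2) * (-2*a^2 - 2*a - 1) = 4*a^5 - 2*a^4 - 3*a^2 - 2*a - 2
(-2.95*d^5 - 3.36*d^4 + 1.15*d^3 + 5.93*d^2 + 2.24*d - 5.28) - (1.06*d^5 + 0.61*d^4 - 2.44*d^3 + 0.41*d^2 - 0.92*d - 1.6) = -4.01*d^5 - 3.97*d^4 + 3.59*d^3 + 5.52*d^2 + 3.16*d - 3.68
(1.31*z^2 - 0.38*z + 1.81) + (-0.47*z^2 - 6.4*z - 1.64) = 0.84*z^2 - 6.78*z + 0.17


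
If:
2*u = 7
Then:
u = 7/2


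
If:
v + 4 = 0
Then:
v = -4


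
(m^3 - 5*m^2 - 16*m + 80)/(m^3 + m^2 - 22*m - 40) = (m - 4)/(m + 2)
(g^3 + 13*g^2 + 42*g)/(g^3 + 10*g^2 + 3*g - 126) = g/(g - 3)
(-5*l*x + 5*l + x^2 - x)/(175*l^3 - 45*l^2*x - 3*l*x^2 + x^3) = (x - 1)/(-35*l^2 + 2*l*x + x^2)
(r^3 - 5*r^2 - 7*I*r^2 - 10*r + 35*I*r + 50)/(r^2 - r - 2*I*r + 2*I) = (r^2 - 5*r*(1 + I) + 25*I)/(r - 1)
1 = 1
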